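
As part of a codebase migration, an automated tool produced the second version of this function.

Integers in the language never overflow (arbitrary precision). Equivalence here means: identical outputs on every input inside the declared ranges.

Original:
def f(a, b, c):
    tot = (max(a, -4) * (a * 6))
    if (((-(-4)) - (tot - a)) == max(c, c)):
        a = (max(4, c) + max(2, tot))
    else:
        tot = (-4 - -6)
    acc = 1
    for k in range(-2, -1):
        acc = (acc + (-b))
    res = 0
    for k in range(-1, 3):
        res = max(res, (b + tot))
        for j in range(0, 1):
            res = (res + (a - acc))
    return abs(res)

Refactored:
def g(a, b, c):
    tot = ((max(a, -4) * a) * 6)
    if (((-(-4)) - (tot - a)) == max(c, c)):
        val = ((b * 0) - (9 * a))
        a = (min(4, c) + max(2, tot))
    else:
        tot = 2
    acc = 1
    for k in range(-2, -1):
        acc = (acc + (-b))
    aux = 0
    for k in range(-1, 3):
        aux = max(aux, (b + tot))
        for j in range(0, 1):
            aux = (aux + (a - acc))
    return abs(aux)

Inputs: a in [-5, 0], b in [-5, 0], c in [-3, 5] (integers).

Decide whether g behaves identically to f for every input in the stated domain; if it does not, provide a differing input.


Consider the input a=-1, b=-5, c=-3.
f: tot becomes 6; next (((-(-4)) - (tot - a)) == max(c, c)) evaluates to true; next a becomes 10; next acc becomes 1; next at k=-2:; next acc becomes 6; next res becomes 0; next at k=-1:; next res becomes 1; next at j=0:; next res becomes 5; next at k=0:; next res becomes 5; next at j=0:; next res becomes 9; next at k=1:; next res becomes 9; next at j=0:; next res becomes 13; next at k=2:; next res becomes 13; next at j=0:; next res becomes 17; next final value 17
g: tot becomes 6; next (((-(-4)) - (tot - a)) == max(c, c)) evaluates to true; next val becomes 9; next a becomes 3; next acc becomes 1; next at k=-2:; next acc becomes 6; next aux becomes 0; next at k=-1:; next aux becomes 1; next at j=0:; next aux becomes -2; next at k=0:; next aux becomes 1; next at j=0:; next aux becomes -2; next at k=1:; next aux becomes 1; next at j=0:; next aux becomes -2; next at k=2:; next aux becomes 1; next at j=0:; next aux becomes -2; next final value 2
17 against 2: the behavior changed.
verdict: not equivalent; witness: a=-1, b=-5, c=-3


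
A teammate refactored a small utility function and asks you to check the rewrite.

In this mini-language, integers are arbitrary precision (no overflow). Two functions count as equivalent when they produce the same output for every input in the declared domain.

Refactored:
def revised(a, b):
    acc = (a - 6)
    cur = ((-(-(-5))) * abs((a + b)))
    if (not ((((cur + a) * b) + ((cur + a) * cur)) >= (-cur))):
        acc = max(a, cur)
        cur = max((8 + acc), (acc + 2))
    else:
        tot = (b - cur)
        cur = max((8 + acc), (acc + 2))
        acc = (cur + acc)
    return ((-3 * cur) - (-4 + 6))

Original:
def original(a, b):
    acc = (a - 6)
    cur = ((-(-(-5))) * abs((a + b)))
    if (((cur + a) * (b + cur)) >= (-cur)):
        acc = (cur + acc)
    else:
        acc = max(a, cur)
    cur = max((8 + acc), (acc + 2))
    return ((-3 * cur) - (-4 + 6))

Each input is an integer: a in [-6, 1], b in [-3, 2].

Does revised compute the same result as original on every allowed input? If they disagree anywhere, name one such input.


Input a=-6, b=-3: 145 from original versus 10 from revised.
verdict: not equivalent; witness: a=-6, b=-3


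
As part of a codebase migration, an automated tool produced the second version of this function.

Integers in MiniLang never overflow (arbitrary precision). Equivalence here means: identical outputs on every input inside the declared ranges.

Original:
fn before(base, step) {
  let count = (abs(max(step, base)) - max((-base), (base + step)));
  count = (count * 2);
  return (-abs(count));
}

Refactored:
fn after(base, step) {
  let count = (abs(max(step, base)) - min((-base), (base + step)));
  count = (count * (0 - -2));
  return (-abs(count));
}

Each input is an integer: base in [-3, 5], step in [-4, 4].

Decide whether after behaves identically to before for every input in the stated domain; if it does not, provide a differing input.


On input base=-3, step=-4, before returns 0 while after returns -20.
verdict: not equivalent; witness: base=-3, step=-4


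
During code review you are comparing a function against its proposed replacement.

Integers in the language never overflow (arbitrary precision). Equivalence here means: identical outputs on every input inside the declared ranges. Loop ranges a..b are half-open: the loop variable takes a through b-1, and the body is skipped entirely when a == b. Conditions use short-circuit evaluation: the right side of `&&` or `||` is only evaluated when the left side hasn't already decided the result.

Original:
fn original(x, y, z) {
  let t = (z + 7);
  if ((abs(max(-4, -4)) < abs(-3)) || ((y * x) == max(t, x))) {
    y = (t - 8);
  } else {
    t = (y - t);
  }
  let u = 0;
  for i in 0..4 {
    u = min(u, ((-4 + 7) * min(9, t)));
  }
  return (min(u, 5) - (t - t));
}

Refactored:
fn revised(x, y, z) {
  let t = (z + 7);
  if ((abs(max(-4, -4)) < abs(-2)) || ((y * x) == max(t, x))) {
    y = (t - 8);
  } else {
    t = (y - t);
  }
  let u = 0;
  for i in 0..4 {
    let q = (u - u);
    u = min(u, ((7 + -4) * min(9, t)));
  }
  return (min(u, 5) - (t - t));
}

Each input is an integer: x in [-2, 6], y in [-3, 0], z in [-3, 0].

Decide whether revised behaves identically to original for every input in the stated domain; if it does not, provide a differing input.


The suspicious edit (`-3` became `-2`) never changes the result for any input inside the declared domain; all 144 inputs agree.
verdict: equivalent


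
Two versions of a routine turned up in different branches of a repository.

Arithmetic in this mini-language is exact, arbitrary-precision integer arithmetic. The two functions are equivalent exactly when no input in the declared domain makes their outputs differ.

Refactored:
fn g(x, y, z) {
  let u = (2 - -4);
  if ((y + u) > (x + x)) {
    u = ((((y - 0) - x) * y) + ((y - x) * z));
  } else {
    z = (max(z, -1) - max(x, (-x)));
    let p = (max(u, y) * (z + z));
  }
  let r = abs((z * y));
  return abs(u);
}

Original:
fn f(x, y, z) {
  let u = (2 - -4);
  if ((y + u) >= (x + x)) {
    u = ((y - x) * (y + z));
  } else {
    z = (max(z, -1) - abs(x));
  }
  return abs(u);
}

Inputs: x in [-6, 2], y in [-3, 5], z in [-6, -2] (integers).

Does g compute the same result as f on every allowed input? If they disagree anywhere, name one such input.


There is a counterexample at x=2, y=-2, z=-6: 32 on one side, 6 on the other.
f: u=6, then ((y + u) >= (x + x)) is true, then u=32, then returns 32
g: u=6, then ((y + u) > (x + x)) is false, then z=-3, then p=-36, then r=6, then returns 6
verdict: not equivalent; witness: x=2, y=-2, z=-6


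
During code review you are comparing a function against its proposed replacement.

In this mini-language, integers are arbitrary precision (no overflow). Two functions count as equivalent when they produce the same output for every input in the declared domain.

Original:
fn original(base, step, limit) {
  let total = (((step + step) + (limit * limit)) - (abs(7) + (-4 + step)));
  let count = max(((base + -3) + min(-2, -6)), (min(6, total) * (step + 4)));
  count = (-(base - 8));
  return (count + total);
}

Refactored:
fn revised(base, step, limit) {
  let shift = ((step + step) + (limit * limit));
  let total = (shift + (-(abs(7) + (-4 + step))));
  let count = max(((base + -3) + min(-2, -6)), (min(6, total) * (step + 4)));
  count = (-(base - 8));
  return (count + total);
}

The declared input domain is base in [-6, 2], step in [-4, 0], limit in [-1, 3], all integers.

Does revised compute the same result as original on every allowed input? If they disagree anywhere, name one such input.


This is a faithful refactor — local variable names differ; also arithmetic usage differs; also statement counts differ, but the computed results match everywhere.
Spot check at base=2, step=-1, limit=1 — original: total = -3; count = -7; count = 6; return 3. revised: shift = -1; total = -3; count = -7; count = 6; return 3. Both give 3.
An exhaustive pass over the 225 declared inputs shows identical outputs.
verdict: equivalent


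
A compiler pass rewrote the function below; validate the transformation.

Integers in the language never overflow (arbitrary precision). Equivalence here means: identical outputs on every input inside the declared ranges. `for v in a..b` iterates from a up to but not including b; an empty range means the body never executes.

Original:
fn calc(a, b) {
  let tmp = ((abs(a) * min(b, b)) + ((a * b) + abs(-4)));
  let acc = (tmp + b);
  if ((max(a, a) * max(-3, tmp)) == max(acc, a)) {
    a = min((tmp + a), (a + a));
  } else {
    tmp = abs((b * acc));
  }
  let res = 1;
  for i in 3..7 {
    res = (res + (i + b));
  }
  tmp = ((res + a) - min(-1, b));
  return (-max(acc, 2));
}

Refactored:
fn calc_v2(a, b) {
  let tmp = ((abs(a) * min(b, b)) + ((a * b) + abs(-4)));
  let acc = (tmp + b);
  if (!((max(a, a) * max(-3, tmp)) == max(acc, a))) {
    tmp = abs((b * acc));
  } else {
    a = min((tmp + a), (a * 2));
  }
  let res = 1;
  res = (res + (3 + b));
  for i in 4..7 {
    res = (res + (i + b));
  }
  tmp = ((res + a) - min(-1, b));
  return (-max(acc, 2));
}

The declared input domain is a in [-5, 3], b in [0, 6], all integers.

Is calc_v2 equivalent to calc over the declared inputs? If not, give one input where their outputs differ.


Equivalent — the differences include statement counts differ, boolean connective usage differs, loop structure differs, constant usage differs, arithmetic usage differs, yet no declared input distinguishes the two.
One worked example (a=2, b=1) — calc: tmp = 8; acc = 9; ((max(a, a) * max(-3, tmp)) == max(acc, a)) -> false; tmp = 9; res = 1; [i=3]; res = 5; [i=4]; res = 10; [i=5]; res = 16; [i=6]; res = 23; tmp = 26; return -9; calc_v2: tmp = 8; acc = 9; (!((max(a, a) * max(-3, tmp)) == max(acc, a))) -> true; tmp = 9; res = 1; res = 5; [i=4]; res = 10; [i=5]; res = 16; [i=6]; res = 23; tmp = 26; return -9; agreement on -9.
An exhaustive pass over the 63 declared inputs shows identical outputs.
verdict: equivalent


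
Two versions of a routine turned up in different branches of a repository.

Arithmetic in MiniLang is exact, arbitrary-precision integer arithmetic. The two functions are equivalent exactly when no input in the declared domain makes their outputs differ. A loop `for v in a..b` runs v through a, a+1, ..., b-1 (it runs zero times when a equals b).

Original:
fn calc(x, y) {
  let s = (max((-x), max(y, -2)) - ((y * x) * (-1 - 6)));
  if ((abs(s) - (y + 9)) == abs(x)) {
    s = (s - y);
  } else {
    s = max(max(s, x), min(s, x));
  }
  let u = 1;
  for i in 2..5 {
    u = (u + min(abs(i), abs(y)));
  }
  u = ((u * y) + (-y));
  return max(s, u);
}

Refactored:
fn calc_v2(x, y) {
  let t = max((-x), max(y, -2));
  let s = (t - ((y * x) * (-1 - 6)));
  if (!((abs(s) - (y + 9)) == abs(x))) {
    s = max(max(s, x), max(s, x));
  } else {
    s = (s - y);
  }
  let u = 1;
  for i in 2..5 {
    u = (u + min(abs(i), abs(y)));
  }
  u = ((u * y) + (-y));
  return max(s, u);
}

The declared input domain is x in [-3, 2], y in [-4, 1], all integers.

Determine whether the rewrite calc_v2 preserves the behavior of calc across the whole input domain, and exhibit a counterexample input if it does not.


The edit looks behavioral (`min(s, x)` became `max(s, x)`), but over these ranges it never changes the outcome.
Spot check at x=1, y=-2 — calc: s := -15 | ((abs(s) - (y + 9)) == abs(x)): false | s := 1 | u := 1 | iter i=2: | u := 3 | iter i=3: | u := 5 | iter i=4: | u := 7 | u := -12 | result 1. calc_v2: t := -1 | s := -15 | (!((abs(s) - (y + 9)) == abs(x))): true | s := 1 | u := 1 | iter i=2: | u := 3 | iter i=3: | u := 5 | iter i=4: | u := 7 | u := -12 | result 1. Both give 1.
Across all 36 domain points the two functions coincide.
verdict: equivalent


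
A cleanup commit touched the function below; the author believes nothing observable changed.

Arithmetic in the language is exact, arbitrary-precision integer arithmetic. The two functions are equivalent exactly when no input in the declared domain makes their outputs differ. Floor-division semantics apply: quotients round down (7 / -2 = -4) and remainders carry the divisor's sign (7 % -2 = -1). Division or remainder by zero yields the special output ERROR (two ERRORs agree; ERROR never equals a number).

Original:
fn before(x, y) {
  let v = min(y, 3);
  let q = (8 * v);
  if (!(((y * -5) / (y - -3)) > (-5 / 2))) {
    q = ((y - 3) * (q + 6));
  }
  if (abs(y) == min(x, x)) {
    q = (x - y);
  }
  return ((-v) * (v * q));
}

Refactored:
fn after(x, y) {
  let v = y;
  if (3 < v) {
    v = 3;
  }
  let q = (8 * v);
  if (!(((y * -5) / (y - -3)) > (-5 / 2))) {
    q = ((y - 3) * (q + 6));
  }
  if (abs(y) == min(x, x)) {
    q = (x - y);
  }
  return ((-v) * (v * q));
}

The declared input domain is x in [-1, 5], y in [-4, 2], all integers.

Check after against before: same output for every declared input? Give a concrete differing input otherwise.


The two versions differ — the changes include min/max/abs usage differs; and statement counts differ; and constant usage differs; and comparison usage differs; and branching structure differs.
Tracing x=3, y=0: before: v becomes 0; next q becomes 0; next (!(((y * -5) / (y - -3)) > (-5 / 2))) evaluates to false; next (abs(y) == min(x, x)) evaluates to false; next final value 0 | after: v becomes 0; next (3 < v) evaluates to false; next q becomes 0; next (!(((y * -5) / (y - -3)) > (-5 / 2))) evaluates to false; next (abs(y) == min(x, x)) evaluates to false; next final value 0 — matching result 0.
Across all 49 domain points the two functions coincide.
verdict: equivalent


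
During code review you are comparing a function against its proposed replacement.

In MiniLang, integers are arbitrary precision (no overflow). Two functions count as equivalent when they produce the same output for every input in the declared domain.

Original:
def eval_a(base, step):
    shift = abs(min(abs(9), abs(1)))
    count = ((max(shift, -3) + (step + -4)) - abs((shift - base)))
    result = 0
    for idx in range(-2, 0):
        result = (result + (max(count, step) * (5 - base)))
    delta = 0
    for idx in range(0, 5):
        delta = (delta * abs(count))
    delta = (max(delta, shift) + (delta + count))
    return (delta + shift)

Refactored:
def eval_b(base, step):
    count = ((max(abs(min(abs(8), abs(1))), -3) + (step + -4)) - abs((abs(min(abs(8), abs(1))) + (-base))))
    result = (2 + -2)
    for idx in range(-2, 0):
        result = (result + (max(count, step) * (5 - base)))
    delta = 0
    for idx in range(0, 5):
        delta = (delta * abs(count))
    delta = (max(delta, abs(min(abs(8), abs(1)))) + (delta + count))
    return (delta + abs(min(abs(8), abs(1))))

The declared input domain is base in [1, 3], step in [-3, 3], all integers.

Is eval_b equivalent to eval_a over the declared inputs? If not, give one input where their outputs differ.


Although `9` became `8`, no input in the stated domain can expose it; all 21 inputs agree.
verdict: equivalent


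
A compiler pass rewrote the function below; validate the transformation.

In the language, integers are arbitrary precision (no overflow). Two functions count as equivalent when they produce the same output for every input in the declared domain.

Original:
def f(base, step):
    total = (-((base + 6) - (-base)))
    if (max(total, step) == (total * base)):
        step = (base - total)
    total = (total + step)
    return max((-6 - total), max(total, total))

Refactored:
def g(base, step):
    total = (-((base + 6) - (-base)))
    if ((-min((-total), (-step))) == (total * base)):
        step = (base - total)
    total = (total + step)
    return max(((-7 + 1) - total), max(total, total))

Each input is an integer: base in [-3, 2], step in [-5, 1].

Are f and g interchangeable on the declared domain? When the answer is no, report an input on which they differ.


Behavior is preserved: although arithmetic usage differs, plus min/max/abs usage differs, plus constant usage differs, the outputs never diverge.
Spot check at base=-3, step=0 — f: total := 0 | (max(total, step) == (total * base)): true | step := -3 | total := -3 | result -3. g: total := 0 | ((-min((-total), (-step))) == (total * base)): true | step := -3 | total := -3 | result -3. Both give -3.
An exhaustive pass over the 42 declared inputs shows identical outputs.
verdict: equivalent


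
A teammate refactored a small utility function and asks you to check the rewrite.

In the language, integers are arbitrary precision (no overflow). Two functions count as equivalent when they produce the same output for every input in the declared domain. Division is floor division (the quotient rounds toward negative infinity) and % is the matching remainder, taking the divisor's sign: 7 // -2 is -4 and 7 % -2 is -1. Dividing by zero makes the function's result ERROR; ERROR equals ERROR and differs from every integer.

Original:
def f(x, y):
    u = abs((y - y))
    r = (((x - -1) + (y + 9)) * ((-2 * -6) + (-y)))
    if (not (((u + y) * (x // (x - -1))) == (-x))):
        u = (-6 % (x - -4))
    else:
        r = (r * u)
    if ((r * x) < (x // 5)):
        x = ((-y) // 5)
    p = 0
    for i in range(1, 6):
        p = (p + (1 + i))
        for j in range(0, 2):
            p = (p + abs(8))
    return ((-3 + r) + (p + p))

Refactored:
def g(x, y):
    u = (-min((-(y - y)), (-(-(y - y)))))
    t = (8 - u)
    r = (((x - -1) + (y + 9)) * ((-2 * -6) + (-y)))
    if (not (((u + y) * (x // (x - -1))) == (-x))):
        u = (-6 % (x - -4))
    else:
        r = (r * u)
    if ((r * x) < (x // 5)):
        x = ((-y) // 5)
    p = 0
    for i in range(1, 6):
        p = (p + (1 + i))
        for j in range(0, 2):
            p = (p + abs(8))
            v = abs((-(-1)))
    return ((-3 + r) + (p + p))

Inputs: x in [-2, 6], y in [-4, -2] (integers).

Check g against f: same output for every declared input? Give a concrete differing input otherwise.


Equivalent — the differences include arithmetic usage differs, constant usage differs, local variable names differ, statement counts differ, min/max/abs usage differs, yet no declared input distinguishes the two.
Tracing x=0, y=-4: f: u := 0 | r := 96 | (not (((u + y) * (x // (x - -1))) == (-x))): false | r := 0 | ((r * x) < (x // 5)): false | p := 0 | iter i=1: | p := 2 | iter j=0: | p := 10 | iter j=1: | p := 18 | iter i=2: | p := 21 | iter j=0: | p := 29 | iter j=1: | p := 37 | iter i=3: | p := 41 | iter j=0: | p := 49 | iter j=1: | p := 57 | iter i=4: | p := 62 | iter j=0: | p := 70 | iter j=1: | p := 78 | iter i=5: | p := 84 | iter j=0: | p := 92 | iter j=1: | p := 100 | result 197 | g: u := 0 | t := 8 | r := 96 | (not (((u + y) * (x // (x - -1))) == (-x))): false | r := 0 | ((r * x) < (x // 5)): false | p := 0 | iter i=1: | p := 2 | iter j=0: | p := 10 | v := 1 | iter j=1: | p := 18 | v := 1 | iter i=2: | p := 21 | iter j=0: | p := 29 | v := 1 | iter j=1: | p := 37 | v := 1 | iter i=3: | p := 41 | iter j=0: | p := 49 | v := 1 | iter j=1: | p := 57 | v := 1 | iter i=4: | p := 62 | iter j=0: | p := 70 | v := 1 | iter j=1: | p := 78 | v := 1 | iter i=5: | p := 84 | iter j=0: | p := 92 | v := 1 | iter j=1: | p := 100 | v := 1 | result 197 — matching result 197.
Checked all 27 inputs in the declared domain: the outputs agree on every one.
verdict: equivalent


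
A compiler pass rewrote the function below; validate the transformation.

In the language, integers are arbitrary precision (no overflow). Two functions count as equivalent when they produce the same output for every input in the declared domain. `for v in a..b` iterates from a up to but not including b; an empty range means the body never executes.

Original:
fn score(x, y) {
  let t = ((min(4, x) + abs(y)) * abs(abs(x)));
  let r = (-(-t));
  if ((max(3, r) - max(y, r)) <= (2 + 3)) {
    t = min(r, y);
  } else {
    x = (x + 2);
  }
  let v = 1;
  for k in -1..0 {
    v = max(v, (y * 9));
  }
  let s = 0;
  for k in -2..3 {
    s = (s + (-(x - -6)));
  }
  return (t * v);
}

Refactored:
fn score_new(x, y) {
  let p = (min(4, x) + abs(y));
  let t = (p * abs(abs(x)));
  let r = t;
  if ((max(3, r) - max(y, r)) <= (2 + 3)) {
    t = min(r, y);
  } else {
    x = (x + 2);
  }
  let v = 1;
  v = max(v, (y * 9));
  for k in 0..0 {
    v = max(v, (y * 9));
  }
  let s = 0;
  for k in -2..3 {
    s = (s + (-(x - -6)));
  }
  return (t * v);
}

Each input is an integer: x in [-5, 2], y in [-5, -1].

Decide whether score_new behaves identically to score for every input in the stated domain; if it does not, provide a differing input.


Behavior is preserved: although arithmetic usage differs, constant usage differs, loop structure differs, statement counts differ, min/max/abs usage differs, local variable names differ, the outputs never diverge.
One worked example (x=2, y=-2) — score: t = 8; r = 8; ((max(3, r) - max(y, r)) <= (2 + 3)) -> true; t = -2; v = 1; [k=-1]; v = 1; s = 0; [k=-2]; s = -8; [k=-1]; s = -16; [k=0]; s = -24; [k=1]; s = -32; [k=2]; s = -40; return -2; score_new: p = 4; t = 8; r = 8; ((max(3, r) - max(y, r)) <= (2 + 3)) -> true; t = -2; v = 1; v = 1; the k loop: no iterations; s = 0; [k=-2]; s = -8; [k=-1]; s = -16; [k=0]; s = -24; [k=1]; s = -32; [k=2]; s = -40; return -2; agreement on -2.
Checked all 40 inputs in the declared domain: the outputs agree on every one.
verdict: equivalent


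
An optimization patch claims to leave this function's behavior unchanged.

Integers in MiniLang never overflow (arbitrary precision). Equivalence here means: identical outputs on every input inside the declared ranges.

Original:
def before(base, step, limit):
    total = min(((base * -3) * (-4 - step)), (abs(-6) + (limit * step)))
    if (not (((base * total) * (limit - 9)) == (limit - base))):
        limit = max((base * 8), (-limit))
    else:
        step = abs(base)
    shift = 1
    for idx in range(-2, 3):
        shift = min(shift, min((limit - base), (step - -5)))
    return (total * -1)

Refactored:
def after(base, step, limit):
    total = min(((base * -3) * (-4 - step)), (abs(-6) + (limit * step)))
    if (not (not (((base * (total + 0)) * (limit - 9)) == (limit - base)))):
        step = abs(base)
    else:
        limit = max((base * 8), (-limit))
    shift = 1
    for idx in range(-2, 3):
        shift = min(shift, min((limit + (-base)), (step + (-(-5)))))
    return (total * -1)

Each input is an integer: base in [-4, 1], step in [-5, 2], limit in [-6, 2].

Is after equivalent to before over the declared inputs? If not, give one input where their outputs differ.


Equivalent — the differences include constant usage differs, plus boolean connective usage differs, plus arithmetic usage differs, yet no declared input distinguishes the two.
One worked example (base=-2, step=-1, limit=1) — before: total=-18, then (not (((base * total) * (limit - 9)) == (limit - base))) is true, then limit=-1, then shift=1, then (idx=-2), then shift=1, then (idx=-1), then shift=1, then (idx=0), then shift=1, then (idx=1), then shift=1, then (idx=2), then shift=1, then returns 18; after: total=-18, then (not (not (((base * (total + 0)) * (limit - 9)) == (limit - base)))) is false, then limit=-1, then shift=1, then (idx=-2), then shift=1, then (idx=-1), then shift=1, then (idx=0), then shift=1, then (idx=1), then shift=1, then (idx=2), then shift=1, then returns 18; agreement on 18.
An exhaustive pass over the 432 declared inputs shows identical outputs.
verdict: equivalent


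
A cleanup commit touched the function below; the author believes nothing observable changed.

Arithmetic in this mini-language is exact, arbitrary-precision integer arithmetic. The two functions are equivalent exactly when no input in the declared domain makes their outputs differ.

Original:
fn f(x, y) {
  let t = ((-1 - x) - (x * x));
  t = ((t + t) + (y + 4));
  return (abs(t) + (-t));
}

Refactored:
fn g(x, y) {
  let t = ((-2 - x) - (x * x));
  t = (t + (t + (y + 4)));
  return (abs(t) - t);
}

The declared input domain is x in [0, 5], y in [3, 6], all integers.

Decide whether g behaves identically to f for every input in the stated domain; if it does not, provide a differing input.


There is a counterexample at x=1, y=3: 0 on one side, 2 on the other.
f: t becomes -3; next t becomes 1; next final value 0
g: t becomes -4; next t becomes -1; next final value 2
verdict: not equivalent; witness: x=1, y=3


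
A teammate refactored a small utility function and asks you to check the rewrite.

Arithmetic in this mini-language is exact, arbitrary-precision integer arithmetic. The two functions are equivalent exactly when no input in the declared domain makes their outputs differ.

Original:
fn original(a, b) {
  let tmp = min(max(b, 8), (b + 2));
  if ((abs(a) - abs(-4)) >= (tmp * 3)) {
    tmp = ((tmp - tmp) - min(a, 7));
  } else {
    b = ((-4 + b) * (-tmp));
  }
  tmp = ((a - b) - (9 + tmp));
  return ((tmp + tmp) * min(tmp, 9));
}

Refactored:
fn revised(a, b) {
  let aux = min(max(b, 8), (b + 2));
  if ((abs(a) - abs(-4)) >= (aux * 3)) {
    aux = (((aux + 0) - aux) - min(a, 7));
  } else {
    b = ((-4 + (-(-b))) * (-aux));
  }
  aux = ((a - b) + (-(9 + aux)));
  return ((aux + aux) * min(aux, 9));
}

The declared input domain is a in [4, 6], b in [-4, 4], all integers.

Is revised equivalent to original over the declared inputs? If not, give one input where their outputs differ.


This is a faithful refactor — local variable names differ, arithmetic usage differs, constant usage differs, but the computed results match everywhere.
One worked example (a=5, b=3) — original: tmp = 5; ((abs(a) - abs(-4)) >= (tmp * 3)) -> false; b = 5; tmp = -14; return 392; revised: aux = 5; ((abs(a) - abs(-4)) >= (aux * 3)) -> false; b = 5; aux = -14; return 392; agreement on 392.
An exhaustive pass over the 27 declared inputs shows identical outputs.
verdict: equivalent


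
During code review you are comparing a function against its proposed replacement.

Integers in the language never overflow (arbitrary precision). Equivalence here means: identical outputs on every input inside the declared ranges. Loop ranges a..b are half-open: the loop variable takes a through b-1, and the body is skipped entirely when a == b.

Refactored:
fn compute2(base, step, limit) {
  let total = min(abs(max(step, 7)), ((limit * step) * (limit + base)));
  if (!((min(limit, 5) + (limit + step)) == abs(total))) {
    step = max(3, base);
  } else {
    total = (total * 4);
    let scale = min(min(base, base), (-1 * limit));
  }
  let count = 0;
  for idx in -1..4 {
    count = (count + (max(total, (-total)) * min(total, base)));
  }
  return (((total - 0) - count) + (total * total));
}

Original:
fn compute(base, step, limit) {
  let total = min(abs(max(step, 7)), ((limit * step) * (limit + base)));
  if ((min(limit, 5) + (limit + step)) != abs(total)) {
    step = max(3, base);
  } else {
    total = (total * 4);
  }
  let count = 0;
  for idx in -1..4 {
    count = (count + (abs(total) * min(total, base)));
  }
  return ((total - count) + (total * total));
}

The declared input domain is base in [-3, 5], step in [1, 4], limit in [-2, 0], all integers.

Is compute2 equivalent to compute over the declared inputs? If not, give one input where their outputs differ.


The two versions differ — the changes include comparison usage differs; arithmetic usage differs; boolean connective usage differs; min/max/abs usage differs; statement counts differ; local variable names differ; constant usage differs.
Spot check at base=-2, step=1, limit=-1 — compute: total = 3; ((min(limit, 5) + (limit + step)) != abs(total)) -> true; step = 3; count = 0; [idx=-1]; count = -6; [idx=0]; count = -12; [idx=1]; count = -18; [idx=2]; count = -24; [idx=3]; count = -30; return 42. compute2: total = 3; (!((min(limit, 5) + (limit + step)) == abs(total))) -> true; step = 3; count = 0; [idx=-1]; count = -6; [idx=0]; count = -12; [idx=1]; count = -18; [idx=2]; count = -24; [idx=3]; count = -30; return 42. Both give 42.
Every one of the 108 inputs gives matching results.
verdict: equivalent


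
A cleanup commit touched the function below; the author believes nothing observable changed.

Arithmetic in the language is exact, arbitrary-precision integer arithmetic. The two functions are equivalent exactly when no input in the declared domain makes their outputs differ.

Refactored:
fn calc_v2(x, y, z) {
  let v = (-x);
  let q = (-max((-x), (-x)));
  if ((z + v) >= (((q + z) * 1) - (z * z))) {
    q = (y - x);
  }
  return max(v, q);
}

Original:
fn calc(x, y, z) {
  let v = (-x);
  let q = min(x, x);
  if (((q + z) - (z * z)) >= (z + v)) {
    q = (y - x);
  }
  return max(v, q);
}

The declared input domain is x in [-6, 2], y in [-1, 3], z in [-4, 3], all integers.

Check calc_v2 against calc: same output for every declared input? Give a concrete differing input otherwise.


x=-6, y=1, z=-4 yields 6 from calc but 7 from calc_v2.
verdict: not equivalent; witness: x=-6, y=1, z=-4


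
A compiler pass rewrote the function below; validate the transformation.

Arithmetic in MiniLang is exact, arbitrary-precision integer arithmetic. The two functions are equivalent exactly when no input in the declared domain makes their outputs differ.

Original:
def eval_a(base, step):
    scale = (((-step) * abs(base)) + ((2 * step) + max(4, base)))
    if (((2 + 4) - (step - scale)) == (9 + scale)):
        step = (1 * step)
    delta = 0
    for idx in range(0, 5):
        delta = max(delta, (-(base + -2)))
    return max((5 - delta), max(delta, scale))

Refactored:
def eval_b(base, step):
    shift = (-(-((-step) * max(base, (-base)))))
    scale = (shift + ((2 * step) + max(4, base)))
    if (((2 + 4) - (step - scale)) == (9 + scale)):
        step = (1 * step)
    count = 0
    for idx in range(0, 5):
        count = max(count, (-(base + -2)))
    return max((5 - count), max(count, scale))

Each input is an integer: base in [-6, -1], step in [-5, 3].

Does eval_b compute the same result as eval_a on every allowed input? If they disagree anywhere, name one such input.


Although statement counts differ; local variable names differ; min/max/abs usage differs, 54/54 inputs agree.
verdict: equivalent


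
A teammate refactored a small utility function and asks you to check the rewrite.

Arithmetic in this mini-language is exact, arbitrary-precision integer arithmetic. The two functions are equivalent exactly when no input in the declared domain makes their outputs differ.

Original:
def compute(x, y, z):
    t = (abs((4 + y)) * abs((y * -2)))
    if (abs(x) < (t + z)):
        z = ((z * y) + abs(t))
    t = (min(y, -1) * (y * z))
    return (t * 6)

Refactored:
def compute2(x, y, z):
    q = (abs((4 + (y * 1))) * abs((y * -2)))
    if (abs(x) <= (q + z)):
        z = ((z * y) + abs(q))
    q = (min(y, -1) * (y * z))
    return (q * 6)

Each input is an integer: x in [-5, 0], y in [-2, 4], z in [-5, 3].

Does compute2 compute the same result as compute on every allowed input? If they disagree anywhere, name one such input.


At x=-5, y=-2, z=-3: compute gives -72, compute2 gives 336.
verdict: not equivalent; witness: x=-5, y=-2, z=-3


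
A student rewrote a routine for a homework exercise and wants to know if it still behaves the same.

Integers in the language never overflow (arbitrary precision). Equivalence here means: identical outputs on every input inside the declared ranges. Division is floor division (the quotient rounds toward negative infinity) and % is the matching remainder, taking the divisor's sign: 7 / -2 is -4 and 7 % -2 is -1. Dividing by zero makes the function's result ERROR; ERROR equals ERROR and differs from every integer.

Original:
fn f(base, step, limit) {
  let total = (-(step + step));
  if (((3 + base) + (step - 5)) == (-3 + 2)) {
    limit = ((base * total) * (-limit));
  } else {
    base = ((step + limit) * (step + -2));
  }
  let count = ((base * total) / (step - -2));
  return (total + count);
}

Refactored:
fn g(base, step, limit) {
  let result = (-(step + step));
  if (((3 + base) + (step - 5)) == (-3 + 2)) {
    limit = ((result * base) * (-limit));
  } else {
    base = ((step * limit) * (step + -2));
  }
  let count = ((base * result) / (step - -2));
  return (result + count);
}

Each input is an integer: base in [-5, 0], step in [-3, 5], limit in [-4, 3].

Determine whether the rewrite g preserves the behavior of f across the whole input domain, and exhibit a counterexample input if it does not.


There is a counterexample at base=-5, step=-3, limit=-4: -204 on one side, 366 on the other.
f: total=6, then (((3 + base) + (step - 5)) == (-3 + 2)) is false, then base=35, then count=-210, then returns -204
g: result=6, then (((3 + base) + (step - 5)) == (-3 + 2)) is false, then base=-60, then count=360, then returns 366
verdict: not equivalent; witness: base=-5, step=-3, limit=-4


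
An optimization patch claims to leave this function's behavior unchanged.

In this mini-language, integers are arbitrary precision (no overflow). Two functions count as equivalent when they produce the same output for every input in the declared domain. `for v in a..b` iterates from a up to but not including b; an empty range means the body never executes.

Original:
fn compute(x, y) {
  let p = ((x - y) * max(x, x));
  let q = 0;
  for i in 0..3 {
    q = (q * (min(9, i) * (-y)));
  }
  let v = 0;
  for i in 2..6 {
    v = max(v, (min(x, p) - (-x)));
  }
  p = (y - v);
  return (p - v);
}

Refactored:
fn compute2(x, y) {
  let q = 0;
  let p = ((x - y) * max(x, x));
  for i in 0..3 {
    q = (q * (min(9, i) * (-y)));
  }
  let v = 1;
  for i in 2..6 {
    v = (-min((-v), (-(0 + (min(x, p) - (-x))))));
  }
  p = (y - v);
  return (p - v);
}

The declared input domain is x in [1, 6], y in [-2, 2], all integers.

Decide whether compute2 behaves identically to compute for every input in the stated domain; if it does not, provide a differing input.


Input x=1, y=2: 2 from compute versus 0 from compute2.
verdict: not equivalent; witness: x=1, y=2


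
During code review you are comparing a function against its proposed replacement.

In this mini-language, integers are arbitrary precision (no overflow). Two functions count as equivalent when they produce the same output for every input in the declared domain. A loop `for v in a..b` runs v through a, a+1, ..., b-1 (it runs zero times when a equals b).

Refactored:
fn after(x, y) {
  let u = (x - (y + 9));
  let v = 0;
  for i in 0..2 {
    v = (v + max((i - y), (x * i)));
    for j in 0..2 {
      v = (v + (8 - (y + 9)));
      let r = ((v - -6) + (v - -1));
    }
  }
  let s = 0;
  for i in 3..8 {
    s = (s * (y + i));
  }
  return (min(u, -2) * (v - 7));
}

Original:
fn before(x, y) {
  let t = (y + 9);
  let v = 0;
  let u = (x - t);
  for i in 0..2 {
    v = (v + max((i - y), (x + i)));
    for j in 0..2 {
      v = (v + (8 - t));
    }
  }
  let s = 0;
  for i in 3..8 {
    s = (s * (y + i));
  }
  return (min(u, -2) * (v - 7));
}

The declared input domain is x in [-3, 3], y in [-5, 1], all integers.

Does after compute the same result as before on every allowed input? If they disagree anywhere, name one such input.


Consider the input x=-3, y=1.
before: t=10, then v=0, then u=-13, then (i=0), then v=-1, then (j=0), then v=-3, then (j=1), then v=-5, then (i=1), then v=-5, then (j=0), then v=-7, then (j=1), then v=-9, then s=0, then (i=3), then s=0, then (i=4), then s=0, then (i=5), then s=0, then (i=6), then s=0, then (i=7), then s=0, then returns 208
after: u=-13, then v=0, then (i=0), then v=0, then (j=0), then v=-2, then r=3, then (j=1), then v=-4, then r=-1, then (i=1), then v=-4, then (j=0), then v=-6, then r=-5, then (j=1), then v=-8, then r=-9, then s=0, then (i=3), then s=0, then (i=4), then s=0, then (i=5), then s=0, then (i=6), then s=0, then (i=7), then s=0, then returns 195
208 vs 195 — the two versions disagree here.
verdict: not equivalent; witness: x=-3, y=1


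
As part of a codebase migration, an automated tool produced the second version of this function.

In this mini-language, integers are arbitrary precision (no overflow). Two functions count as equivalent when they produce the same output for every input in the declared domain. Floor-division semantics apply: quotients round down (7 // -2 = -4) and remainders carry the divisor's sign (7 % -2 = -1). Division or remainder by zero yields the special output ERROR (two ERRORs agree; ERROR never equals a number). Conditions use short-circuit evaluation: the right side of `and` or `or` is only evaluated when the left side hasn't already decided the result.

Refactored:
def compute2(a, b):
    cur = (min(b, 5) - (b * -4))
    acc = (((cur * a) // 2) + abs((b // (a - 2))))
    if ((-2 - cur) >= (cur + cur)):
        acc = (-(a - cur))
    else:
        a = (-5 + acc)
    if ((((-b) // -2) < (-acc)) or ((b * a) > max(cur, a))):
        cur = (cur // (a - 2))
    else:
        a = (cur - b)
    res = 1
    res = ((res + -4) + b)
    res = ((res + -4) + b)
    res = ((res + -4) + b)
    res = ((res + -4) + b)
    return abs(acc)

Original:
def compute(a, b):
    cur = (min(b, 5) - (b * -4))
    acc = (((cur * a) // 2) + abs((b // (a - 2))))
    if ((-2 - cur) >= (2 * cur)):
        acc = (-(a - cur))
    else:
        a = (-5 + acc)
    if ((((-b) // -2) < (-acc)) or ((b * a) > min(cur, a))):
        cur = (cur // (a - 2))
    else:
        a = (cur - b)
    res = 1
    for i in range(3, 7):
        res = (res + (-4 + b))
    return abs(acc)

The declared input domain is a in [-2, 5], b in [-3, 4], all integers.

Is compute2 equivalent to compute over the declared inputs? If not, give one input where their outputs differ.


There is a counterexample at a=1, b=2: ERROR on one side, 7 on the other.
compute: cur := 10 | acc := 7 | ((-2 - cur) >= (2 * cur)): false | a := 2 | ((((-b) // -2) < (-acc)) or ((b * a) > min(cur, a))): true | divide-by-zero, output ERROR
compute2: cur := 10 | acc := 7 | ((-2 - cur) >= (cur + cur)): false | a := 2 | ((((-b) // -2) < (-acc)) or ((b * a) > max(cur, a))): false | a := 8 | res := 1 | res := -1 | res := -3 | res := -5 | res := -7 | result 7
verdict: not equivalent; witness: a=1, b=2


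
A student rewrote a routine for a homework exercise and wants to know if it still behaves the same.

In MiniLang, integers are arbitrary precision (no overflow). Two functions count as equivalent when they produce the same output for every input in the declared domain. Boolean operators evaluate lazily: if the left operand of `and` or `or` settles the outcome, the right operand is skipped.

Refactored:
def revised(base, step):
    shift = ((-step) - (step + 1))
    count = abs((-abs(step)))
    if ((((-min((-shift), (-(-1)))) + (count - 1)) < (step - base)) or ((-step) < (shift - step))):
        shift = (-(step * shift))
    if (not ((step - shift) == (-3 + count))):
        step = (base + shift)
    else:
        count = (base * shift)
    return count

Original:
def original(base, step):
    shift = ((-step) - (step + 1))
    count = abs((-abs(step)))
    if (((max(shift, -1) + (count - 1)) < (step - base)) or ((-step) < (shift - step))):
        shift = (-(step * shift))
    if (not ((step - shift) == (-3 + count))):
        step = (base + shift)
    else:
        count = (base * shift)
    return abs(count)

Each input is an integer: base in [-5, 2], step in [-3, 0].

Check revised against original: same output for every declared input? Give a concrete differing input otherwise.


At base=-5, step=-1: original gives 5, revised gives -5.
verdict: not equivalent; witness: base=-5, step=-1


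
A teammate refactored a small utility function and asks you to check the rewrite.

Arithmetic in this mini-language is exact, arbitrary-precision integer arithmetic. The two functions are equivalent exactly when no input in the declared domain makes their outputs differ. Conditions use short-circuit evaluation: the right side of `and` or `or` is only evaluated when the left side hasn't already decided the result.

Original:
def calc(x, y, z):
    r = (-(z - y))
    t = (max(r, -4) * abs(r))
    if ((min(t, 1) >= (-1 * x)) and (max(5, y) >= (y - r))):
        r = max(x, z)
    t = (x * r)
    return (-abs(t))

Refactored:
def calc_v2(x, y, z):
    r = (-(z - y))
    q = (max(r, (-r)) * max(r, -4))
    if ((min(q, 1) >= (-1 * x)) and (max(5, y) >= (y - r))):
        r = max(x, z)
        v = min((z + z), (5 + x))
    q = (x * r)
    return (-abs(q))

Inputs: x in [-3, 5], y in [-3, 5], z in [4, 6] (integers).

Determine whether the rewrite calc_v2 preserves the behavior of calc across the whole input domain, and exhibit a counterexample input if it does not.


Reading the diff, among the changes: constant usage differs; and local variable names differ; and min/max/abs usage differs; and statement counts differ; and arithmetic usage differs.
Spot check at x=4, y=-3, z=4 — calc: r=-7, then t=-28, then ((min(t, 1) >= (-1 * x)) and (max(5, y) >= (y - r))) is false, then t=-28, then returns -28. calc_v2: r=-7, then q=-28, then ((min(q, 1) >= (-1 * x)) and (max(5, y) >= (y - r))) is false, then q=-28, then returns -28. Both give -28.
Checked all 243 inputs in the declared domain: the outputs agree on every one.
verdict: equivalent
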